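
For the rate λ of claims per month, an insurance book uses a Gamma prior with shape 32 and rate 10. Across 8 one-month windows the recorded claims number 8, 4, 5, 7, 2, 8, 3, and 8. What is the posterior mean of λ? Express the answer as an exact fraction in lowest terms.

Total count: 8 + 4 + 5 + 7 + 2 + 8 + 3 + 8 = 45.
Total exposure: 8 months.
The Gamma prior is conjugate for the Poisson rate, so λ | data ~ Gamma(32+45, 10+8) = Gamma(77, 18).
Posterior mean = α'/β' = 77/18.

77/18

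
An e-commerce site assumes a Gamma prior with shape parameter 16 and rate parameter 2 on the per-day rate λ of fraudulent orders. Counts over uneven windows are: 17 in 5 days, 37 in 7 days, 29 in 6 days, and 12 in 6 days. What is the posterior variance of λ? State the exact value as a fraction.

111/676

Total count: 17 + 37 + 29 + 12 = 95.
Total exposure: 5 + 7 + 6 + 6 = 24 days.
Gamma(α, β) with Poisson data over total exposure Σt gives posterior Gamma(α+Σx, β+Σt) = Gamma(111, 26).
Posterior variance = α'/β'² = 111/676.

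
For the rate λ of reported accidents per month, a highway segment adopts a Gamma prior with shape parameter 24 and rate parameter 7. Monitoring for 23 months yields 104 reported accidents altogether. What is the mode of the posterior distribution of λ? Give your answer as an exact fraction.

Total count 104 over total exposure 23 months.
Conjugate update: add total count to the shape and total exposure to the rate, giving Gamma(128, 30).
Posterior mode = (α'−1)/β' = 127/30.

127/30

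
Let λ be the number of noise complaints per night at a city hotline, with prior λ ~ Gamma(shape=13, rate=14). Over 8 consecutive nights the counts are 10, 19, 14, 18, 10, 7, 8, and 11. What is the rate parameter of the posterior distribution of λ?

22

Total count: 10 + 19 + 14 + 18 + 10 + 7 + 8 + 11 = 97.
Total exposure: 8 nights.
By Gamma–Poisson conjugacy, the posterior is Gamma(α + Σx, β + Σt) = Gamma(13 + 97, 14 + 8) = Gamma(110, 22).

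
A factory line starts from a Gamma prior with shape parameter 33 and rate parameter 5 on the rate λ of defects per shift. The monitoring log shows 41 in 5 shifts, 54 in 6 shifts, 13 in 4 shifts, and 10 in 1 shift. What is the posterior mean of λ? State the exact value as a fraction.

151/21

Total count: 41 + 54 + 13 + 10 = 118.
Total exposure: 5 + 6 + 4 + 1 = 16 shifts.
Gamma(α, β) with Poisson data over total exposure Σt gives posterior Gamma(α+Σx, β+Σt) = Gamma(151, 21).
Posterior mean = α'/β' = 151/21.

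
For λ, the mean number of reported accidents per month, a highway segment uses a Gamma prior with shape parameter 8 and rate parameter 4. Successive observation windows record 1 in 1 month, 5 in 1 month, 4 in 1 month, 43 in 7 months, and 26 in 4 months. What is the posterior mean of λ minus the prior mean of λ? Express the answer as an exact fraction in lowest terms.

17/6

Total count: 1 + 5 + 4 + 43 + 26 = 79.
Total exposure: 1 + 1 + 1 + 7 + 4 = 14 months.
Posterior: α' = 8 + 79 = 87, β' = 4 + 14 = 18.
Posterior mean = 87/18 = 29/6; prior mean = 8/4 = 2. Difference = 29/6 − 2 = 17/6.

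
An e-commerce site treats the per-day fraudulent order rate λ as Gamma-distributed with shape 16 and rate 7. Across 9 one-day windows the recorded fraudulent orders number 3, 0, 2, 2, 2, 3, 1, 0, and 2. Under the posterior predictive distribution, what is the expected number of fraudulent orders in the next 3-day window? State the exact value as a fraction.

93/16

Total count: 3 + 0 + 2 + 2 + 2 + 3 + 1 + 0 + 2 = 15.
Total exposure: 9 days.
The Gamma prior is conjugate for the Poisson rate, so λ | data ~ Gamma(16+15, 7+9) = Gamma(31, 16).
Predictive mean over a 3-day window = T·E[λ|data] = 3·31/16 = 93/16.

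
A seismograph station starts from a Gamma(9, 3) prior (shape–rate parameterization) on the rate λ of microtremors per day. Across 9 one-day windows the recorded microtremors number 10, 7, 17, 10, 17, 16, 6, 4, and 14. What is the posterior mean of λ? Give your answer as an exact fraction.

Total count: 10 + 7 + 17 + 10 + 17 + 16 + 6 + 4 + 14 = 101.
Total exposure: 9 days.
The Gamma prior is conjugate for the Poisson rate, so λ | data ~ Gamma(9+101, 3+9) = Gamma(110, 12).
Posterior mean = α'/β' = 110/12 = 55/6.

55/6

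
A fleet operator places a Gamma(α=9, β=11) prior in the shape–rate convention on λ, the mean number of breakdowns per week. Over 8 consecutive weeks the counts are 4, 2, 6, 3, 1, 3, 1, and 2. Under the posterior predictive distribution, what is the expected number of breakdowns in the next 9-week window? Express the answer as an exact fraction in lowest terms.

279/19

Total count: 4 + 2 + 6 + 3 + 1 + 3 + 1 + 2 = 22.
Total exposure: 8 weeks.
Posterior: α' = 9 + 22 = 31, β' = 11 + 8 = 19.
Predictive mean over a 9-week window = T·E[λ|data] = 9·31/19 = 279/19.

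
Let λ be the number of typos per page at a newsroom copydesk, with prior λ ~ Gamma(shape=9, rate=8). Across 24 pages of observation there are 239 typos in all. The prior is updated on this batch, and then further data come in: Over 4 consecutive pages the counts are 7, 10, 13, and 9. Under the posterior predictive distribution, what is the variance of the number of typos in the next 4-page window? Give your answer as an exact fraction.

Total count 239 over total exposure 24 pages.
After the first batch: Gamma(9 + 239, 8 + 24) = Gamma(248, 32).
Total count: 7 + 10 + 13 + 9 = 39.
Total exposure: 4 pages.
After the second batch: Gamma(248 + 39, 32 + 4) = Gamma(287, 36).
The posterior predictive for a window of length T is Negative Binomial with variance T·α'·(β'+T)/β'² = 4·287·40/1296 = 2870/81.

2870/81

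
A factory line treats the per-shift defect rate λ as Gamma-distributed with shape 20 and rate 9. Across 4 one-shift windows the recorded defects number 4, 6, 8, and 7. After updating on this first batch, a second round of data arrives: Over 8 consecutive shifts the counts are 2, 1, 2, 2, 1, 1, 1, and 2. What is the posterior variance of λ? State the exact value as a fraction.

19/147

Total count: 4 + 6 + 8 + 7 = 25.
Total exposure: 4 shifts.
After the first batch: Gamma(20 + 25, 9 + 4) = Gamma(45, 13).
Total count: 2 + 1 + 2 + 2 + 1 + 1 + 1 + 2 = 12.
Total exposure: 8 shifts.
After the second batch: Gamma(45 + 12, 13 + 8) = Gamma(57, 21).
Posterior variance = α'/β'² = 57/441 = 19/147.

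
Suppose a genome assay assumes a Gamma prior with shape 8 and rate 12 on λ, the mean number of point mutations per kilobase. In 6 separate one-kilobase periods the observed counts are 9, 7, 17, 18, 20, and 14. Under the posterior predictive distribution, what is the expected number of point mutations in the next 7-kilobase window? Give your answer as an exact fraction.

Total count: 9 + 7 + 17 + 18 + 20 + 14 = 85.
Total exposure: 6 kilobases.
By Gamma–Poisson conjugacy, the posterior is Gamma(α + Σx, β + Σt) = Gamma(8 + 85, 12 + 6) = Gamma(93, 18).
Predictive mean over a 7-kilobase window = T·E[λ|data] = 7·93/18 = 217/6.

217/6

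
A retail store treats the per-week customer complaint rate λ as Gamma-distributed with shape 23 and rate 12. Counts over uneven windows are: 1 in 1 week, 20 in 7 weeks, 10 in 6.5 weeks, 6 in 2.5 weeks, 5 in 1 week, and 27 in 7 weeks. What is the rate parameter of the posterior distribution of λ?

Total count: 1 + 20 + 10 + 6 + 5 + 27 = 69.
Total exposure: 1 + 7 + 6.5 + 2.5 + 1 + 7 = 25 weeks.
Conjugate update: add total count to the shape and total exposure to the rate, giving Gamma(92, 37).

37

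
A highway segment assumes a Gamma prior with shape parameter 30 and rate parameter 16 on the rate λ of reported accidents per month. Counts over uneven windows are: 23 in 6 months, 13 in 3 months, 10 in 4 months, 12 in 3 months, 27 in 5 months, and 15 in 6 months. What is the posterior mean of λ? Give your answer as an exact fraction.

Total count: 23 + 13 + 10 + 12 + 27 + 15 = 100.
Total exposure: 6 + 3 + 4 + 3 + 5 + 6 = 27 months.
Posterior: α' = 30 + 100 = 130, β' = 16 + 27 = 43.
Posterior mean = α'/β' = 130/43.

130/43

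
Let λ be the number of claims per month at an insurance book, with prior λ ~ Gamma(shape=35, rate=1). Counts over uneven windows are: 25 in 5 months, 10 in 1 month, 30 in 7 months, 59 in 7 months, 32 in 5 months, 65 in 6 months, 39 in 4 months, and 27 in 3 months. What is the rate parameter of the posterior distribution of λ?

39

Total count: 25 + 10 + 30 + 59 + 32 + 65 + 39 + 27 = 287.
Total exposure: 5 + 1 + 7 + 7 + 5 + 6 + 4 + 3 = 38 months.
Conjugate update: add total count to the shape and total exposure to the rate, giving Gamma(322, 39).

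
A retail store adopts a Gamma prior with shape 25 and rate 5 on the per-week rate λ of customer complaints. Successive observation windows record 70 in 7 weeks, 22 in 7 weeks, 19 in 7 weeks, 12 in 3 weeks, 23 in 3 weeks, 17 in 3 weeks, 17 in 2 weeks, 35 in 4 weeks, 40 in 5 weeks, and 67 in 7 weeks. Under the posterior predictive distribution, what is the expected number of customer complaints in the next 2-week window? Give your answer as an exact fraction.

694/53

Total count: 70 + 22 + 19 + 12 + 23 + 17 + 17 + 35 + 40 + 67 = 322.
Total exposure: 7 + 7 + 7 + 3 + 3 + 3 + 2 + 4 + 5 + 7 = 48 weeks.
Posterior: α' = 25 + 322 = 347, β' = 5 + 48 = 53.
Predictive mean over a 2-week window = T·E[λ|data] = 2·347/53 = 694/53.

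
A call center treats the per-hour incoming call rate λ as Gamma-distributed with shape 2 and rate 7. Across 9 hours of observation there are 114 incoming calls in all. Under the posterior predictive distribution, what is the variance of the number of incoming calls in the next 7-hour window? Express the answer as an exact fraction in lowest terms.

4669/64

Total count 114 over total exposure 9 hours.
Conjugate update: add total count to the shape and total exposure to the rate, giving Gamma(116, 16).
The posterior predictive for a window of length T is Negative Binomial with variance T·α'·(β'+T)/β'² = 7·116·23/256 = 4669/64.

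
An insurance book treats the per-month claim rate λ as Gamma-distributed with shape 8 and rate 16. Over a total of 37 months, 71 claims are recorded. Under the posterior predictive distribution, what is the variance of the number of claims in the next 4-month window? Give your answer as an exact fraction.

18012/2809

Total count 71 over total exposure 37 months.
Conjugate update: add total count to the shape and total exposure to the rate, giving Gamma(79, 53).
The posterior predictive for a window of length T is Negative Binomial with variance T·α'·(β'+T)/β'² = 4·79·57/2809 = 18012/2809.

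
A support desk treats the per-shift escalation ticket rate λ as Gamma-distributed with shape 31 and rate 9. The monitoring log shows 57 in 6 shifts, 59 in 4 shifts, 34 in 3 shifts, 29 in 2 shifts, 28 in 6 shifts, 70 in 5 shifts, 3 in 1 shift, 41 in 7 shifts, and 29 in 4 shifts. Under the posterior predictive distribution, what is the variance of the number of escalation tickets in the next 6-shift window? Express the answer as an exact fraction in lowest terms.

121158/2209

Total count: 57 + 59 + 34 + 29 + 28 + 70 + 3 + 41 + 29 = 350.
Total exposure: 6 + 4 + 3 + 2 + 6 + 5 + 1 + 7 + 4 = 38 shifts.
The Gamma prior is conjugate for the Poisson rate, so λ | data ~ Gamma(31+350, 9+38) = Gamma(381, 47).
The posterior predictive for a window of length T is Negative Binomial with variance T·α'·(β'+T)/β'² = 6·381·53/2209 = 121158/2209.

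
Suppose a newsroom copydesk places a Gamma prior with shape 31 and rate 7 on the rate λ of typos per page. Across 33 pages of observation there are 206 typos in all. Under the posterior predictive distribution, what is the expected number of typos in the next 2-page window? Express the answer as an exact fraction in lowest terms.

Total count 206 over total exposure 33 pages.
By Gamma–Poisson conjugacy, the posterior is Gamma(α + Σx, β + Σt) = Gamma(31 + 206, 7 + 33) = Gamma(237, 40).
Predictive mean over a 2-page window = T·E[λ|data] = 2·237/40 = 237/20.

237/20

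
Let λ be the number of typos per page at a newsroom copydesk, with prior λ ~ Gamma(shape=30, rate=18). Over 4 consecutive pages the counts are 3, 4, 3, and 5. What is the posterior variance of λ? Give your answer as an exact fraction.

45/484

Total count: 3 + 4 + 3 + 5 = 15.
Total exposure: 4 pages.
Gamma(α, β) with Poisson data over total exposure Σt gives posterior Gamma(α+Σx, β+Σt) = Gamma(45, 22).
Posterior variance = α'/β'² = 45/484.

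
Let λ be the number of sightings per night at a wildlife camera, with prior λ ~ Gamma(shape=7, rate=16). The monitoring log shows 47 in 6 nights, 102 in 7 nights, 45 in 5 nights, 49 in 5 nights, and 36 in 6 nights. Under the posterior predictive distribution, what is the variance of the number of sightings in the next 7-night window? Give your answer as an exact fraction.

104104/2025

Total count: 47 + 102 + 45 + 49 + 36 = 279.
Total exposure: 6 + 7 + 5 + 5 + 6 = 29 nights.
The Gamma prior is conjugate for the Poisson rate, so λ | data ~ Gamma(7+279, 16+29) = Gamma(286, 45).
The posterior predictive for a window of length T is Negative Binomial with variance T·α'·(β'+T)/β'² = 7·286·52/2025 = 104104/2025.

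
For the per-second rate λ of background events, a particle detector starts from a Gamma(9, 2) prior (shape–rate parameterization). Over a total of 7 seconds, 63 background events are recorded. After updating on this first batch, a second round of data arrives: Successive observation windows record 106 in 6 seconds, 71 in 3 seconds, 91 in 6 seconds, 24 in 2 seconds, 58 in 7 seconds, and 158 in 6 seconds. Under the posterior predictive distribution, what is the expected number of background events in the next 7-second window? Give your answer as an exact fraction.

Total count 63 over total exposure 7 seconds.
After the first batch: Gamma(9 + 63, 2 + 7) = Gamma(72, 9).
Total count: 106 + 71 + 91 + 24 + 58 + 158 = 508.
Total exposure: 6 + 3 + 6 + 2 + 7 + 6 = 30 seconds.
After the second batch: Gamma(72 + 508, 9 + 30) = Gamma(580, 39).
Predictive mean over a 7-second window = T·E[λ|data] = 7·580/39 = 4060/39.

4060/39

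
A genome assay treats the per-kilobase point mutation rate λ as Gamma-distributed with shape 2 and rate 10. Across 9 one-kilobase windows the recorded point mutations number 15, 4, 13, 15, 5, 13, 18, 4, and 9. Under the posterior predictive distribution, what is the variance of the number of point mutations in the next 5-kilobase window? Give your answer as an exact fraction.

Total count: 15 + 4 + 13 + 15 + 5 + 13 + 18 + 4 + 9 = 96.
Total exposure: 9 kilobases.
Conjugate update: add total count to the shape and total exposure to the rate, giving Gamma(98, 19).
The posterior predictive for a window of length T is Negative Binomial with variance T·α'·(β'+T)/β'² = 5·98·24/361 = 11760/361.

11760/361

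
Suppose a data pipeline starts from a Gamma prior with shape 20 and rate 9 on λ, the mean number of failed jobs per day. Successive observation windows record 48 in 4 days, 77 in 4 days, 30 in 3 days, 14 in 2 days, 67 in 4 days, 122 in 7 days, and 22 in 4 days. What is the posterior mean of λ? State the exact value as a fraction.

Total count: 48 + 77 + 30 + 14 + 67 + 122 + 22 = 380.
Total exposure: 4 + 4 + 3 + 2 + 4 + 7 + 4 = 28 days.
By Gamma–Poisson conjugacy, the posterior is Gamma(α + Σx, β + Σt) = Gamma(20 + 380, 9 + 28) = Gamma(400, 37).
Posterior mean = α'/β' = 400/37.

400/37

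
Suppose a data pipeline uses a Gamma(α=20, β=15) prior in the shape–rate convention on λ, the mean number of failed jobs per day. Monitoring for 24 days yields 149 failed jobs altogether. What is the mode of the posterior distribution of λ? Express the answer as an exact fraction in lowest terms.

Total count 149 over total exposure 24 days.
By Gamma–Poisson conjugacy, the posterior is Gamma(α + Σx, β + Σt) = Gamma(20 + 149, 15 + 24) = Gamma(169, 39).
Posterior mode = (α'−1)/β' = 168/39 = 56/13.

56/13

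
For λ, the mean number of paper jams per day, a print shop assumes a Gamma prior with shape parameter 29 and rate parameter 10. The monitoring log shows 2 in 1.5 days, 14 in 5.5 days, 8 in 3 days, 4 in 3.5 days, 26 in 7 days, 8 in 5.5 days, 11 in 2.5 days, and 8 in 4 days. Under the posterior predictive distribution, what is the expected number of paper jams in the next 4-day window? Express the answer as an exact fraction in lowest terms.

Total count: 2 + 14 + 8 + 4 + 26 + 8 + 11 + 8 = 81.
Total exposure: 1.5 + 5.5 + 3 + 3.5 + 7 + 5.5 + 2.5 + 4 = 32.5 days.
The Gamma prior is conjugate for the Poisson rate, so λ | data ~ Gamma(29+81, 10+32.5) = Gamma(110, 85/2).
Predictive mean over a 4-day window = T·E[λ|data] = 4·110/(85/2) = 176/17.

176/17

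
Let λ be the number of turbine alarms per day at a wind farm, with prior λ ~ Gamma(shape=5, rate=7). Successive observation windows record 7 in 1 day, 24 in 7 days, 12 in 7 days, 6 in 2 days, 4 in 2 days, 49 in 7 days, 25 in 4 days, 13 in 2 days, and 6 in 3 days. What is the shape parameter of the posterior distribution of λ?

Total count: 7 + 24 + 12 + 6 + 4 + 49 + 25 + 13 + 6 = 146.
Total exposure: 1 + 7 + 7 + 2 + 2 + 7 + 4 + 2 + 3 = 35 days.
Gamma(α, β) with Poisson data over total exposure Σt gives posterior Gamma(α+Σx, β+Σt) = Gamma(151, 42).

151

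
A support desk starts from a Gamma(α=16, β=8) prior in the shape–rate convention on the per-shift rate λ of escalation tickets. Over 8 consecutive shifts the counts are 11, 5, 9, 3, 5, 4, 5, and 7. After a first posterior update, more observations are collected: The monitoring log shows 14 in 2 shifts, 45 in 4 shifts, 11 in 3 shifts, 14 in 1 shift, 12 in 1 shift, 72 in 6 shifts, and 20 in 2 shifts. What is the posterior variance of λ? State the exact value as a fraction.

253/1225

Total count: 11 + 5 + 9 + 3 + 5 + 4 + 5 + 7 = 49.
Total exposure: 8 shifts.
After the first batch: Gamma(16 + 49, 8 + 8) = Gamma(65, 16).
Total count: 14 + 45 + 11 + 14 + 12 + 72 + 20 = 188.
Total exposure: 2 + 4 + 3 + 1 + 1 + 6 + 2 = 19 shifts.
After the second batch: Gamma(65 + 188, 16 + 19) = Gamma(253, 35).
Posterior variance = α'/β'² = 253/1225.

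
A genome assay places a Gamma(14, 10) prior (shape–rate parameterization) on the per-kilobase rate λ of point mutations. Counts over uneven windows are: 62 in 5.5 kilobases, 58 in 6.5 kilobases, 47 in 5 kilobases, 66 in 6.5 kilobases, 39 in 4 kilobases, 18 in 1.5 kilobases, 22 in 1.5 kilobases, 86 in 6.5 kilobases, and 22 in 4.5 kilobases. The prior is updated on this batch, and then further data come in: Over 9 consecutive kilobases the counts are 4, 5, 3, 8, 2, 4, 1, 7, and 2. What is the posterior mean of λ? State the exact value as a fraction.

Total count: 62 + 58 + 47 + 66 + 39 + 18 + 22 + 86 + 22 = 420.
Total exposure: 5.5 + 6.5 + 5 + 6.5 + 4 + 1.5 + 1.5 + 6.5 + 4.5 = 41.5 kilobases.
After the first batch: Gamma(14 + 420, 10 + 41.5) = Gamma(434, 103/2).
Total count: 4 + 5 + 3 + 8 + 2 + 4 + 1 + 7 + 2 = 36.
Total exposure: 9 kilobases.
After the second batch: Gamma(434 + 36, 103/2 + 9) = Gamma(470, 121/2).
Posterior mean = α'/β' = 470/(121/2) = 940/121.

940/121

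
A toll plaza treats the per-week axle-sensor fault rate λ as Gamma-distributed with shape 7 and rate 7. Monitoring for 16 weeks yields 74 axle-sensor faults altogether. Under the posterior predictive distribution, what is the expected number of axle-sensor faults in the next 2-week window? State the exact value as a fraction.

162/23

Total count 74 over total exposure 16 weeks.
Gamma(α, β) with Poisson data over total exposure Σt gives posterior Gamma(α+Σx, β+Σt) = Gamma(81, 23).
Predictive mean over a 2-week window = T·E[λ|data] = 2·81/23 = 162/23.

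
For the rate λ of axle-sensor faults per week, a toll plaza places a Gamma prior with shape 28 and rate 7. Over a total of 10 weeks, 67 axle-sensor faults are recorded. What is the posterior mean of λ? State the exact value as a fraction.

95/17

Total count 67 over total exposure 10 weeks.
Posterior: α' = 28 + 67 = 95, β' = 7 + 10 = 17.
Posterior mean = α'/β' = 95/17.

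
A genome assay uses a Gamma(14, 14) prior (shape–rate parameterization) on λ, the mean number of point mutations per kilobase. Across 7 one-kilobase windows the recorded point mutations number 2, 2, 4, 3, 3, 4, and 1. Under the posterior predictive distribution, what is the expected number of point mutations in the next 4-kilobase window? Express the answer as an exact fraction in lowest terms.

44/7

Total count: 2 + 2 + 4 + 3 + 3 + 4 + 1 = 19.
Total exposure: 7 kilobases.
By Gamma–Poisson conjugacy, the posterior is Gamma(α + Σx, β + Σt) = Gamma(14 + 19, 14 + 7) = Gamma(33, 21).
Predictive mean over a 4-kilobase window = T·E[λ|data] = 4·33/21 = 44/7.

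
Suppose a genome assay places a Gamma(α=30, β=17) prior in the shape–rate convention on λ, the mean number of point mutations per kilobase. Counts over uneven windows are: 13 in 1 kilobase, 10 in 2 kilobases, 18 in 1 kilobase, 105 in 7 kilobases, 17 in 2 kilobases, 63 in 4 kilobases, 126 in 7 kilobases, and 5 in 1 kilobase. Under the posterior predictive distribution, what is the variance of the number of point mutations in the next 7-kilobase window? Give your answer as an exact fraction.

301/4

Total count: 13 + 10 + 18 + 105 + 17 + 63 + 126 + 5 = 357.
Total exposure: 1 + 2 + 1 + 7 + 2 + 4 + 7 + 1 = 25 kilobases.
Posterior: α' = 30 + 357 = 387, β' = 17 + 25 = 42.
The posterior predictive for a window of length T is Negative Binomial with variance T·α'·(β'+T)/β'² = 7·387·49/1764 = 301/4.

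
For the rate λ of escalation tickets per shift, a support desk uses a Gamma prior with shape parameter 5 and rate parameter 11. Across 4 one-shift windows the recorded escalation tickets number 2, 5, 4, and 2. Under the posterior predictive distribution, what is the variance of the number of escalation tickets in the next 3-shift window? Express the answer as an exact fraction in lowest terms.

Total count: 2 + 5 + 4 + 2 = 13.
Total exposure: 4 shifts.
Conjugate update: add total count to the shape and total exposure to the rate, giving Gamma(18, 15).
The posterior predictive for a window of length T is Negative Binomial with variance T·α'·(β'+T)/β'² = 3·18·18/225 = 108/25.

108/25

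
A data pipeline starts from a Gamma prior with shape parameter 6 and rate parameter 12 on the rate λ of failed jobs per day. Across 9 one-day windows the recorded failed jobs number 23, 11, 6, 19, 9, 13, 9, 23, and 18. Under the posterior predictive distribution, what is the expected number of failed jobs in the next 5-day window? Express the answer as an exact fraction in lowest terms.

Total count: 23 + 11 + 6 + 19 + 9 + 13 + 9 + 23 + 18 = 131.
Total exposure: 9 days.
Conjugate update: add total count to the shape and total exposure to the rate, giving Gamma(137, 21).
Predictive mean over a 5-day window = T·E[λ|data] = 5·137/21 = 685/21.

685/21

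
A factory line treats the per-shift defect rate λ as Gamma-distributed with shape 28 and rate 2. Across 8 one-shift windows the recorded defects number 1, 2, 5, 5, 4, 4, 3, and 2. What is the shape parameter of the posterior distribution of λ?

54

Total count: 1 + 2 + 5 + 5 + 4 + 4 + 3 + 2 = 26.
Total exposure: 8 shifts.
By Gamma–Poisson conjugacy, the posterior is Gamma(α + Σx, β + Σt) = Gamma(28 + 26, 2 + 8) = Gamma(54, 10).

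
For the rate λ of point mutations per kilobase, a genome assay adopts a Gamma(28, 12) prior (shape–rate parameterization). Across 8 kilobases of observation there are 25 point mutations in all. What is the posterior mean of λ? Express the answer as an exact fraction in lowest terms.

53/20

Total count 25 over total exposure 8 kilobases.
Posterior: α' = 28 + 25 = 53, β' = 12 + 8 = 20.
Posterior mean = α'/β' = 53/20.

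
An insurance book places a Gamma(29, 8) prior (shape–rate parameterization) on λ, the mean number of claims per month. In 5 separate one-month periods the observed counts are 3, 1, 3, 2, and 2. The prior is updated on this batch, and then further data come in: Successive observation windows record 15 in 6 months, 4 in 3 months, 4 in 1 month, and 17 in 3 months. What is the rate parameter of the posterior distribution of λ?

Total count: 3 + 1 + 3 + 2 + 2 = 11.
Total exposure: 5 months.
After the first batch: Gamma(29 + 11, 8 + 5) = Gamma(40, 13).
Total count: 15 + 4 + 4 + 17 = 40.
Total exposure: 6 + 3 + 1 + 3 = 13 months.
After the second batch: Gamma(40 + 40, 13 + 13) = Gamma(80, 26).

26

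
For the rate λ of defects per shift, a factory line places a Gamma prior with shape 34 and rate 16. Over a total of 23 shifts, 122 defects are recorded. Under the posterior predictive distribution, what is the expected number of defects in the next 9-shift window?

Total count 122 over total exposure 23 shifts.
The Gamma prior is conjugate for the Poisson rate, so λ | data ~ Gamma(34+122, 16+23) = Gamma(156, 39).
Predictive mean over a 9-shift window = T·E[λ|data] = 9·156/39 = 36.

36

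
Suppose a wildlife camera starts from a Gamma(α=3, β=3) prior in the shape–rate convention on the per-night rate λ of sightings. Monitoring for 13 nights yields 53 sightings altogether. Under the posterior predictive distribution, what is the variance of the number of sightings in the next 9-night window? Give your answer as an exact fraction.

Total count 53 over total exposure 13 nights.
Conjugate update: add total count to the shape and total exposure to the rate, giving Gamma(56, 16).
The posterior predictive for a window of length T is Negative Binomial with variance T·α'·(β'+T)/β'² = 9·56·25/256 = 1575/32.

1575/32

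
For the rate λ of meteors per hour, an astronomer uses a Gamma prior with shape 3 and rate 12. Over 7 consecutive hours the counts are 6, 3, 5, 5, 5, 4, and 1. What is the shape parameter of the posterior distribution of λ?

32

Total count: 6 + 3 + 5 + 5 + 5 + 4 + 1 = 29.
Total exposure: 7 hours.
Conjugate update: add total count to the shape and total exposure to the rate, giving Gamma(32, 19).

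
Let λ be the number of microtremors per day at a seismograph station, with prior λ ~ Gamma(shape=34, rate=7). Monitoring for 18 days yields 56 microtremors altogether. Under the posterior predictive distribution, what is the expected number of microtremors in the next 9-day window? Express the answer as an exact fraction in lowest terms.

162/5

Total count 56 over total exposure 18 days.
Posterior: α' = 34 + 56 = 90, β' = 7 + 18 = 25.
Predictive mean over a 9-day window = T·E[λ|data] = 9·90/25 = 162/5.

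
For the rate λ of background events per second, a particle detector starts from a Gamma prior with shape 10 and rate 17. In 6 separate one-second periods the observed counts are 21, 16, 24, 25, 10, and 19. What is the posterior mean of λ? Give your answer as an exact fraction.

125/23

Total count: 21 + 16 + 24 + 25 + 10 + 19 = 115.
Total exposure: 6 seconds.
Conjugate update: add total count to the shape and total exposure to the rate, giving Gamma(125, 23).
Posterior mean = α'/β' = 125/23.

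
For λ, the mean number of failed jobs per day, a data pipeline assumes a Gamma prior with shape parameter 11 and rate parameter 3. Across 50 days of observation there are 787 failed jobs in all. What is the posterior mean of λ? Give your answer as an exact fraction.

Total count 787 over total exposure 50 days.
The Gamma prior is conjugate for the Poisson rate, so λ | data ~ Gamma(11+787, 3+50) = Gamma(798, 53).
Posterior mean = α'/β' = 798/53.

798/53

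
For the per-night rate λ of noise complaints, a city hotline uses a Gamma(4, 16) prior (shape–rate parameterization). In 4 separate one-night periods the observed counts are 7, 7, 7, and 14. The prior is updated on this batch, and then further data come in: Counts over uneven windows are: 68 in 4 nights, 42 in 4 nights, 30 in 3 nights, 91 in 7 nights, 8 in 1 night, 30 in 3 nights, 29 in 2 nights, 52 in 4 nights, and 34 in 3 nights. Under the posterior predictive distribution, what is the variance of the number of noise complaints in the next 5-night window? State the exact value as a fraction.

13160/289

Total count: 7 + 7 + 7 + 14 = 35.
Total exposure: 4 nights.
After the first batch: Gamma(4 + 35, 16 + 4) = Gamma(39, 20).
Total count: 68 + 42 + 30 + 91 + 8 + 30 + 29 + 52 + 34 = 384.
Total exposure: 4 + 4 + 3 + 7 + 1 + 3 + 2 + 4 + 3 = 31 nights.
After the second batch: Gamma(39 + 384, 20 + 31) = Gamma(423, 51).
The posterior predictive for a window of length T is Negative Binomial with variance T·α'·(β'+T)/β'² = 5·423·56/2601 = 13160/289.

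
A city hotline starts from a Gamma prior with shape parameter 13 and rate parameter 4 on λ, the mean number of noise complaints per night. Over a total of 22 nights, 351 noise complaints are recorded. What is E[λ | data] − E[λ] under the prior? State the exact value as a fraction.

43/4

Total count 351 over total exposure 22 nights.
Posterior: α' = 13 + 351 = 364, β' = 4 + 22 = 26.
Posterior mean = 364/26 = 14; prior mean = 13/4 = 13/4. Difference = 14 − 13/4 = 43/4.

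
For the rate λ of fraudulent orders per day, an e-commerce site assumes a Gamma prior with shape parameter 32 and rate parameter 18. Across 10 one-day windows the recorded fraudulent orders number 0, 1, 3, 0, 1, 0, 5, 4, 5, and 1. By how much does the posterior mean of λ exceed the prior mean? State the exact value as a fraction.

5/63

Total count: 0 + 1 + 3 + 0 + 1 + 0 + 5 + 4 + 5 + 1 = 20.
Total exposure: 10 days.
By Gamma–Poisson conjugacy, the posterior is Gamma(α + Σx, β + Σt) = Gamma(32 + 20, 18 + 10) = Gamma(52, 28).
Posterior mean = 52/28 = 13/7; prior mean = 32/18 = 16/9. Difference = 13/7 − 16/9 = 5/63.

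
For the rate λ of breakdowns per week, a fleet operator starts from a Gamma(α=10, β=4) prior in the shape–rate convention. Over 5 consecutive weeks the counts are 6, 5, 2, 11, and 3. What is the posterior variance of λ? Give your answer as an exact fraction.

37/81

Total count: 6 + 5 + 2 + 11 + 3 = 27.
Total exposure: 5 weeks.
The Gamma prior is conjugate for the Poisson rate, so λ | data ~ Gamma(10+27, 4+5) = Gamma(37, 9).
Posterior variance = α'/β'² = 37/81.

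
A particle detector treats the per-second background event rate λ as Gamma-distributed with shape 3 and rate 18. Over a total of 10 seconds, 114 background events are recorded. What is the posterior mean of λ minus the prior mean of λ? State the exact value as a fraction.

337/84

Total count 114 over total exposure 10 seconds.
The Gamma prior is conjugate for the Poisson rate, so λ | data ~ Gamma(3+114, 18+10) = Gamma(117, 28).
Posterior mean = 117/28 = 117/28; prior mean = 3/18 = 1/6. Difference = 117/28 − 1/6 = 337/84.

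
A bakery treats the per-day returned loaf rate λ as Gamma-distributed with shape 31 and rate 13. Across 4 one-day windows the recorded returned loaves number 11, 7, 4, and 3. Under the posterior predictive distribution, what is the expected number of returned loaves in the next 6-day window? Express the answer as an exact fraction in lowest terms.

Total count: 11 + 7 + 4 + 3 = 25.
Total exposure: 4 days.
The Gamma prior is conjugate for the Poisson rate, so λ | data ~ Gamma(31+25, 13+4) = Gamma(56, 17).
Predictive mean over a 6-day window = T·E[λ|data] = 6·56/17 = 336/17.

336/17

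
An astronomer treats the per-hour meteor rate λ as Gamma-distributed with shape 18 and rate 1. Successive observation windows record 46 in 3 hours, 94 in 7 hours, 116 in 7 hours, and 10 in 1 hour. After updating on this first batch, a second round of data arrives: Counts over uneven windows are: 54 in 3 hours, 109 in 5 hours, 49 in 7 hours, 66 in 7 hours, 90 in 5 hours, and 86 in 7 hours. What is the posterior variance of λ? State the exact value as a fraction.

Total count: 46 + 94 + 116 + 10 = 266.
Total exposure: 3 + 7 + 7 + 1 = 18 hours.
After the first batch: Gamma(18 + 266, 1 + 18) = Gamma(284, 19).
Total count: 54 + 109 + 49 + 66 + 90 + 86 = 454.
Total exposure: 3 + 5 + 7 + 7 + 5 + 7 = 34 hours.
After the second batch: Gamma(284 + 454, 19 + 34) = Gamma(738, 53).
Posterior variance = α'/β'² = 738/2809.

738/2809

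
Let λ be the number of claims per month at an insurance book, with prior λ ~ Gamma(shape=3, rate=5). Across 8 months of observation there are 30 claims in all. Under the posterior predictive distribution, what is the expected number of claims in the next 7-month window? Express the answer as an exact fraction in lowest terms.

Total count 30 over total exposure 8 months.
Conjugate update: add total count to the shape and total exposure to the rate, giving Gamma(33, 13).
Predictive mean over a 7-month window = T·E[λ|data] = 7·33/13 = 231/13.

231/13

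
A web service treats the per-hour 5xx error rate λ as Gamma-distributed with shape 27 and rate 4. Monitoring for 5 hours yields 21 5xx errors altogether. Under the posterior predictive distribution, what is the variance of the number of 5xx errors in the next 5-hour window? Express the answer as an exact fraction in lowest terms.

Total count 21 over total exposure 5 hours.
The Gamma prior is conjugate for the Poisson rate, so λ | data ~ Gamma(27+21, 4+5) = Gamma(48, 9).
The posterior predictive for a window of length T is Negative Binomial with variance T·α'·(β'+T)/β'² = 5·48·14/81 = 1120/27.

1120/27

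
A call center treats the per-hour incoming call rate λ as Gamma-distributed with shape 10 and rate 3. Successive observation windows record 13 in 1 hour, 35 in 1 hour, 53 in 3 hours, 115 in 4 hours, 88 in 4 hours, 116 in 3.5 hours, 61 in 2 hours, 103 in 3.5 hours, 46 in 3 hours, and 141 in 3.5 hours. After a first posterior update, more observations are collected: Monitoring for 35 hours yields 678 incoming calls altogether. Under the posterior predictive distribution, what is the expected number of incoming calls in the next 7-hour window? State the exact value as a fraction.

Total count: 13 + 35 + 53 + 115 + 88 + 116 + 61 + 103 + 46 + 141 = 771.
Total exposure: 1 + 1 + 3 + 4 + 4 + 3.5 + 2 + 3.5 + 3 + 3.5 = 28.5 hours.
After the first batch: Gamma(10 + 771, 3 + 28.5) = Gamma(781, 63/2).
Total count 678 over total exposure 35 hours.
After the second batch: Gamma(781 + 678, 63/2 + 35) = Gamma(1459, 133/2).
Predictive mean over a 7-hour window = T·E[λ|data] = 7·1459/(133/2) = 2918/19.

2918/19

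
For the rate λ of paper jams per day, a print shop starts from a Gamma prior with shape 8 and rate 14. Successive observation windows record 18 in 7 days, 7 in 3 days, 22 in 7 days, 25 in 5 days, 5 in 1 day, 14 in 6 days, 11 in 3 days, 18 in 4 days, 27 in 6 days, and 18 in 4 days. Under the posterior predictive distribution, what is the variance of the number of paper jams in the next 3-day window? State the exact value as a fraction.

Total count: 18 + 7 + 22 + 25 + 5 + 14 + 11 + 18 + 27 + 18 = 165.
Total exposure: 7 + 3 + 7 + 5 + 1 + 6 + 3 + 4 + 6 + 4 = 46 days.
By Gamma–Poisson conjugacy, the posterior is Gamma(α + Σx, β + Σt) = Gamma(8 + 165, 14 + 46) = Gamma(173, 60).
The posterior predictive for a window of length T is Negative Binomial with variance T·α'·(β'+T)/β'² = 3·173·63/3600 = 3633/400.

3633/400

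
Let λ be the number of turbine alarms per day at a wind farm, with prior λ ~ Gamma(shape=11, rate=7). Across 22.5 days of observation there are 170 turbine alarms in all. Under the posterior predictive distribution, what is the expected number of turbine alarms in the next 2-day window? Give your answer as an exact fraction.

724/59

Total count 170 over total exposure 22.5 days.
Posterior: α' = 11 + 170 = 181, β' = 7 + 22.5 = 59/2.
Predictive mean over a 2-day window = T·E[λ|data] = 2·181/(59/2) = 724/59.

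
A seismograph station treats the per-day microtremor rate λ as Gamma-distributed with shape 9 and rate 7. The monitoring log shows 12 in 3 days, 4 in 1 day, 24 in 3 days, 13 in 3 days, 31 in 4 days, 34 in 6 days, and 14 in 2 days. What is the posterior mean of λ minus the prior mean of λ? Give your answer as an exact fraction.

Total count: 12 + 4 + 24 + 13 + 31 + 34 + 14 = 132.
Total exposure: 3 + 1 + 3 + 3 + 4 + 6 + 2 = 22 days.
Posterior: α' = 9 + 132 = 141, β' = 7 + 22 = 29.
Posterior mean = 141/29 = 141/29; prior mean = 9/7 = 9/7. Difference = 141/29 − 9/7 = 726/203.

726/203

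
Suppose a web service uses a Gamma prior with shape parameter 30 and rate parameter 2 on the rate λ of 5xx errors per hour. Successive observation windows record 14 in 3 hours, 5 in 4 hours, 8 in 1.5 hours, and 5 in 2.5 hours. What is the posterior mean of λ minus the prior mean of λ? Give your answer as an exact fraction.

-133/13

Total count: 14 + 5 + 8 + 5 = 32.
Total exposure: 3 + 4 + 1.5 + 2.5 = 11 hours.
The Gamma prior is conjugate for the Poisson rate, so λ | data ~ Gamma(30+32, 2+11) = Gamma(62, 13).
Posterior mean = 62/13 = 62/13; prior mean = 30/2 = 15. Difference = 62/13 − 15 = -133/13.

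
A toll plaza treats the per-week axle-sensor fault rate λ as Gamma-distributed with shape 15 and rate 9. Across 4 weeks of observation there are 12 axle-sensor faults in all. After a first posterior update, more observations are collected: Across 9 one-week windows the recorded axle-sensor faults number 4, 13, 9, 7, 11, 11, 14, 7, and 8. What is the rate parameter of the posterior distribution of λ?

Total count 12 over total exposure 4 weeks.
After the first batch: Gamma(15 + 12, 9 + 4) = Gamma(27, 13).
Total count: 4 + 13 + 9 + 7 + 11 + 11 + 14 + 7 + 8 = 84.
Total exposure: 9 weeks.
After the second batch: Gamma(27 + 84, 13 + 9) = Gamma(111, 22).

22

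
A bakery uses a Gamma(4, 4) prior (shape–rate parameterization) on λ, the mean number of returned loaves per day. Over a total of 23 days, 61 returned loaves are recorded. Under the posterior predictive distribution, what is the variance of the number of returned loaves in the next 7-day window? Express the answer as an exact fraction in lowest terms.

Total count 61 over total exposure 23 days.
Posterior: α' = 4 + 61 = 65, β' = 4 + 23 = 27.
The posterior predictive for a window of length T is Negative Binomial with variance T·α'·(β'+T)/β'² = 7·65·34/729 = 15470/729.

15470/729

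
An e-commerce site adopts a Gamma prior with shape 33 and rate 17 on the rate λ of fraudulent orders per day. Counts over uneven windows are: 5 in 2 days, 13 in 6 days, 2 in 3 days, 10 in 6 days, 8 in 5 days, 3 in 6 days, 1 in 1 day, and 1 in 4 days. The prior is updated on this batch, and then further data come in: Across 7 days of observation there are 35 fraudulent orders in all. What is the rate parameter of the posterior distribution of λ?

57

Total count: 5 + 13 + 2 + 10 + 8 + 3 + 1 + 1 = 43.
Total exposure: 2 + 6 + 3 + 6 + 5 + 6 + 1 + 4 = 33 days.
After the first batch: Gamma(33 + 43, 17 + 33) = Gamma(76, 50).
Total count 35 over total exposure 7 days.
After the second batch: Gamma(76 + 35, 50 + 7) = Gamma(111, 57).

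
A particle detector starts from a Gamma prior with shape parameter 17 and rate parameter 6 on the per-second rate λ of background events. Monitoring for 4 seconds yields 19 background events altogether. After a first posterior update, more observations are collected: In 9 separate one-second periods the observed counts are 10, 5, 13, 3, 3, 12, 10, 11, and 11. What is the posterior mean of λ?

6

Total count 19 over total exposure 4 seconds.
After the first batch: Gamma(17 + 19, 6 + 4) = Gamma(36, 10).
Total count: 10 + 5 + 13 + 3 + 3 + 12 + 10 + 11 + 11 = 78.
Total exposure: 9 seconds.
After the second batch: Gamma(36 + 78, 10 + 9) = Gamma(114, 19).
Posterior mean = α'/β' = 114/19 = 6.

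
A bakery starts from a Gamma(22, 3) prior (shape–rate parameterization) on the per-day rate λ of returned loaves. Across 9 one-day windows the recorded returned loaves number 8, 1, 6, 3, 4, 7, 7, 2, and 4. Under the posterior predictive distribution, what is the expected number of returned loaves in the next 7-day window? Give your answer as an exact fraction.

112/3

Total count: 8 + 1 + 6 + 3 + 4 + 7 + 7 + 2 + 4 = 42.
Total exposure: 9 days.
Gamma(α, β) with Poisson data over total exposure Σt gives posterior Gamma(α+Σx, β+Σt) = Gamma(64, 12).
Predictive mean over a 7-day window = T·E[λ|data] = 7·64/12 = 112/3.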